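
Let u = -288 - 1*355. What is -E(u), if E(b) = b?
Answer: 643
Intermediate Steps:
u = -643 (u = -288 - 355 = -643)
-E(u) = -1*(-643) = 643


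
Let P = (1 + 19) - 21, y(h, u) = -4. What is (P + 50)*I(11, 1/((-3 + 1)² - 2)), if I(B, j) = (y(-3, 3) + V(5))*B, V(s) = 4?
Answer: 0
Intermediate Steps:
I(B, j) = 0 (I(B, j) = (-4 + 4)*B = 0*B = 0)
P = -1 (P = 20 - 21 = -1)
(P + 50)*I(11, 1/((-3 + 1)² - 2)) = (-1 + 50)*0 = 49*0 = 0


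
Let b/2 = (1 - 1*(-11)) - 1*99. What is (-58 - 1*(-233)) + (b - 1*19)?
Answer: -18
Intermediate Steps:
b = -174 (b = 2*((1 - 1*(-11)) - 1*99) = 2*((1 + 11) - 99) = 2*(12 - 99) = 2*(-87) = -174)
(-58 - 1*(-233)) + (b - 1*19) = (-58 - 1*(-233)) + (-174 - 1*19) = (-58 + 233) + (-174 - 19) = 175 - 193 = -18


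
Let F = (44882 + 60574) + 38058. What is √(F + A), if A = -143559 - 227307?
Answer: 2*I*√56838 ≈ 476.81*I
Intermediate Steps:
F = 143514 (F = 105456 + 38058 = 143514)
A = -370866
√(F + A) = √(143514 - 370866) = √(-227352) = 2*I*√56838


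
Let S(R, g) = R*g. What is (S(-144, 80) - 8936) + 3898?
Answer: -16558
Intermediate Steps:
(S(-144, 80) - 8936) + 3898 = (-144*80 - 8936) + 3898 = (-11520 - 8936) + 3898 = -20456 + 3898 = -16558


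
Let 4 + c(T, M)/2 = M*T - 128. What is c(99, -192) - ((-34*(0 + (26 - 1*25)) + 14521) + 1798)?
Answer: -54565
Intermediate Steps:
c(T, M) = -264 + 2*M*T (c(T, M) = -8 + 2*(M*T - 128) = -8 + 2*(-128 + M*T) = -8 + (-256 + 2*M*T) = -264 + 2*M*T)
c(99, -192) - ((-34*(0 + (26 - 1*25)) + 14521) + 1798) = (-264 + 2*(-192)*99) - ((-34*(0 + (26 - 1*25)) + 14521) + 1798) = (-264 - 38016) - ((-34*(0 + (26 - 25)) + 14521) + 1798) = -38280 - ((-34*(0 + 1) + 14521) + 1798) = -38280 - ((-34*1 + 14521) + 1798) = -38280 - ((-34 + 14521) + 1798) = -38280 - (14487 + 1798) = -38280 - 1*16285 = -38280 - 16285 = -54565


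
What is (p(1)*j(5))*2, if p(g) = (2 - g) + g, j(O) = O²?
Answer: 100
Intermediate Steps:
p(g) = 2
(p(1)*j(5))*2 = (2*5²)*2 = (2*25)*2 = 50*2 = 100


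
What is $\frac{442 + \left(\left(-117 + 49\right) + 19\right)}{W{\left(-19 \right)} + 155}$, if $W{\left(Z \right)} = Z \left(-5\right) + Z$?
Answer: $\frac{131}{77} \approx 1.7013$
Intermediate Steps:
$W{\left(Z \right)} = - 4 Z$ ($W{\left(Z \right)} = - 5 Z + Z = - 4 Z$)
$\frac{442 + \left(\left(-117 + 49\right) + 19\right)}{W{\left(-19 \right)} + 155} = \frac{442 + \left(\left(-117 + 49\right) + 19\right)}{\left(-4\right) \left(-19\right) + 155} = \frac{442 + \left(-68 + 19\right)}{76 + 155} = \frac{442 - 49}{231} = 393 \cdot \frac{1}{231} = \frac{131}{77}$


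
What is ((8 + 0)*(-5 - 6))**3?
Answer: -681472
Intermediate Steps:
((8 + 0)*(-5 - 6))**3 = (8*(-11))**3 = (-88)**3 = -681472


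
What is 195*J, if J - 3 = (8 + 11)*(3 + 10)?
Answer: 48750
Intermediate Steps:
J = 250 (J = 3 + (8 + 11)*(3 + 10) = 3 + 19*13 = 3 + 247 = 250)
195*J = 195*250 = 48750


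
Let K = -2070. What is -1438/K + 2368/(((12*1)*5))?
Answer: 41567/1035 ≈ 40.161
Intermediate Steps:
-1438/K + 2368/(((12*1)*5)) = -1438/(-2070) + 2368/(((12*1)*5)) = -1438*(-1/2070) + 2368/((12*5)) = 719/1035 + 2368/60 = 719/1035 + 2368*(1/60) = 719/1035 + 592/15 = 41567/1035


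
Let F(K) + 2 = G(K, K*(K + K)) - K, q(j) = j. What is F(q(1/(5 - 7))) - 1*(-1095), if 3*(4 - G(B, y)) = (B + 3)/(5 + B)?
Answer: 59255/54 ≈ 1097.3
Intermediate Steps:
G(B, y) = 4 - (3 + B)/(3*(5 + B)) (G(B, y) = 4 - (B + 3)/(3*(5 + B)) = 4 - (3 + B)/(3*(5 + B)))
F(K) = -2 - K + (57 + 11*K)/(3*(5 + K)) (F(K) = -2 + ((57 + 11*K)/(3*(5 + K)) - K) = -2 + (-K + (57 + 11*K)/(3*(5 + K))) = -2 - K + (57 + 11*K)/(3*(5 + K)))
F(q(1/(5 - 7))) - 1*(-1095) = (9 - (1/(5 - 7))² - 10/(3*(5 - 7)))/(5 + 1/(5 - 7)) - 1*(-1095) = (9 - (1/(-2))² - 10/3/(-2))/(5 + 1/(-2)) + 1095 = (9 - (-½)² - 10/3*(-½))/(5 - ½) + 1095 = (9 - 1*¼ + 5/3)/(9/2) + 1095 = 2*(9 - ¼ + 5/3)/9 + 1095 = (2/9)*(125/12) + 1095 = 125/54 + 1095 = 59255/54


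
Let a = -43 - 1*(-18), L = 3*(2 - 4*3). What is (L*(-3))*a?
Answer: -2250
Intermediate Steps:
L = -30 (L = 3*(2 - 12) = 3*(-10) = -30)
a = -25 (a = -43 + 18 = -25)
(L*(-3))*a = -30*(-3)*(-25) = 90*(-25) = -2250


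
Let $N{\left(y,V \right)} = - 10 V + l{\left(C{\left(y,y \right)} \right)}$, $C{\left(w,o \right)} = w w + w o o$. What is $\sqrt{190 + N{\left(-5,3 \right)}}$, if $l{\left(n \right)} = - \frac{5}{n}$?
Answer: $\frac{\sqrt{16005}}{10} \approx 12.651$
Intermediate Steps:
$C{\left(w,o \right)} = w^{2} + w o^{2}$ ($C{\left(w,o \right)} = w^{2} + o w o = w^{2} + w o^{2}$)
$N{\left(y,V \right)} = - 10 V - \frac{5}{y \left(y + y^{2}\right)}$
$\sqrt{190 + N{\left(-5,3 \right)}} = \sqrt{190 + \frac{5 \left(-1 - 6 \left(-5\right)^{2} \left(1 - 5\right)\right)}{25 \left(1 - 5\right)}} = \sqrt{190 + 5 \cdot \frac{1}{25} \frac{1}{-4} \left(-1 - 6 \cdot 25 \left(-4\right)\right)} = \sqrt{190 + 5 \cdot \frac{1}{25} \left(- \frac{1}{4}\right) \left(-1 + 600\right)} = \sqrt{190 + 5 \cdot \frac{1}{25} \left(- \frac{1}{4}\right) 599} = \sqrt{190 - \frac{599}{20}} = \sqrt{\frac{3201}{20}} = \frac{\sqrt{16005}}{10}$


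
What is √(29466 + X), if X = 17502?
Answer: 2*√11742 ≈ 216.72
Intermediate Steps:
√(29466 + X) = √(29466 + 17502) = √46968 = 2*√11742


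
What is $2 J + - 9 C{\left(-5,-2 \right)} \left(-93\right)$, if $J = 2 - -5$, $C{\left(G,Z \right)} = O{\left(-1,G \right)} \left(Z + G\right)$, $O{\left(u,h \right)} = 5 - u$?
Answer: $-35140$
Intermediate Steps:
$C{\left(G,Z \right)} = 6 G + 6 Z$ ($C{\left(G,Z \right)} = \left(5 - -1\right) \left(Z + G\right) = \left(5 + 1\right) \left(G + Z\right) = 6 \left(G + Z\right) = 6 G + 6 Z$)
$J = 7$ ($J = 2 + 5 = 7$)
$2 J + - 9 C{\left(-5,-2 \right)} \left(-93\right) = 2 \cdot 7 + - 9 \left(6 \left(-5\right) + 6 \left(-2\right)\right) \left(-93\right) = 14 + - 9 \left(-30 - 12\right) \left(-93\right) = 14 + \left(-9\right) \left(-42\right) \left(-93\right) = 14 + 378 \left(-93\right) = 14 - 35154 = -35140$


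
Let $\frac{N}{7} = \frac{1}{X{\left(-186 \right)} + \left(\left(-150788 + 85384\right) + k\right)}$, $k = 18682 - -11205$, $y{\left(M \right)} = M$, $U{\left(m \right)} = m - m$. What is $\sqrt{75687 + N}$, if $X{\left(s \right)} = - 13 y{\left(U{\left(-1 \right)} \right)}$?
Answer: $\frac{2 \sqrt{23868979395981}}{35517} \approx 275.11$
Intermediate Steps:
$U{\left(m \right)} = 0$
$X{\left(s \right)} = 0$ ($X{\left(s \right)} = \left(-13\right) 0 = 0$)
$k = 29887$ ($k = 18682 + 11205 = 29887$)
$N = - \frac{7}{35517}$ ($N = \frac{7}{0 + \left(\left(-150788 + 85384\right) + 29887\right)} = \frac{7}{0 + \left(-65404 + 29887\right)} = \frac{7}{0 - 35517} = \frac{7}{-35517} = 7 \left(- \frac{1}{35517}\right) = - \frac{7}{35517} \approx -0.00019709$)
$\sqrt{75687 + N} = \sqrt{75687 - \frac{7}{35517}} = \sqrt{\frac{2688175172}{35517}} = \frac{2 \sqrt{23868979395981}}{35517}$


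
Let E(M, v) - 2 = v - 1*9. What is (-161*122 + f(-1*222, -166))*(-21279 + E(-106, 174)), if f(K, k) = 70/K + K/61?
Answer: 2808376488008/6771 ≈ 4.1477e+8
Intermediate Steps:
E(M, v) = -7 + v (E(M, v) = 2 + (v - 1*9) = 2 + (v - 9) = 2 + (-9 + v) = -7 + v)
f(K, k) = 70/K + K/61 (f(K, k) = 70/K + K*(1/61) = 70/K + K/61)
(-161*122 + f(-1*222, -166))*(-21279 + E(-106, 174)) = (-161*122 + (70/((-1*222)) + (-1*222)/61))*(-21279 + (-7 + 174)) = (-19642 + (70/(-222) + (1/61)*(-222)))*(-21279 + 167) = (-19642 + (70*(-1/222) - 222/61))*(-21112) = (-19642 + (-35/111 - 222/61))*(-21112) = (-19642 - 26777/6771)*(-21112) = -133022759/6771*(-21112) = 2808376488008/6771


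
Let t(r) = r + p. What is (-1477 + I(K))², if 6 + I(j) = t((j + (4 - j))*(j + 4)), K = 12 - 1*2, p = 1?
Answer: 2033476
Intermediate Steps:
t(r) = 1 + r (t(r) = r + 1 = 1 + r)
K = 10 (K = 12 - 2 = 10)
I(j) = 11 + 4*j (I(j) = -6 + (1 + (j + (4 - j))*(j + 4)) = -6 + (1 + 4*(4 + j)) = -6 + (1 + (16 + 4*j)) = -6 + (17 + 4*j) = 11 + 4*j)
(-1477 + I(K))² = (-1477 + (11 + 4*10))² = (-1477 + (11 + 40))² = (-1477 + 51)² = (-1426)² = 2033476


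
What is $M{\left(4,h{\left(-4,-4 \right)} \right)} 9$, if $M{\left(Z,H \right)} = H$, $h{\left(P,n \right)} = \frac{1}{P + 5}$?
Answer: $9$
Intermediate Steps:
$h{\left(P,n \right)} = \frac{1}{5 + P}$
$M{\left(4,h{\left(-4,-4 \right)} \right)} 9 = \frac{1}{5 - 4} \cdot 9 = 1^{-1} \cdot 9 = 1 \cdot 9 = 9$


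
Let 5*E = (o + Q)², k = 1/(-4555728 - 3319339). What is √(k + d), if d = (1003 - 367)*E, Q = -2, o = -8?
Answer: √788852172829225013/7875067 ≈ 112.78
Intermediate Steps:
k = -1/7875067 (k = 1/(-7875067) = -1/7875067 ≈ -1.2698e-7)
E = 20 (E = (-8 - 2)²/5 = (⅕)*(-10)² = (⅕)*100 = 20)
d = 12720 (d = (1003 - 367)*20 = 636*20 = 12720)
√(k + d) = √(-1/7875067 + 12720) = √(100170852239/7875067) = √788852172829225013/7875067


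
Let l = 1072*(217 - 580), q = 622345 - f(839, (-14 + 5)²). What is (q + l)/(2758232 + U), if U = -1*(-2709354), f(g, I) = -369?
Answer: 116789/2733793 ≈ 0.042720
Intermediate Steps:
U = 2709354
q = 622714 (q = 622345 - 1*(-369) = 622345 + 369 = 622714)
l = -389136 (l = 1072*(-363) = -389136)
(q + l)/(2758232 + U) = (622714 - 389136)/(2758232 + 2709354) = 233578/5467586 = 233578*(1/5467586) = 116789/2733793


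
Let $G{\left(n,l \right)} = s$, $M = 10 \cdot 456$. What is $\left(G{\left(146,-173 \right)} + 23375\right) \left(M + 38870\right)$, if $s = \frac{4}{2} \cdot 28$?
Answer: $1017608330$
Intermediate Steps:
$M = 4560$
$s = 56$ ($s = 4 \cdot \frac{1}{2} \cdot 28 = 2 \cdot 28 = 56$)
$G{\left(n,l \right)} = 56$
$\left(G{\left(146,-173 \right)} + 23375\right) \left(M + 38870\right) = \left(56 + 23375\right) \left(4560 + 38870\right) = 23431 \cdot 43430 = 1017608330$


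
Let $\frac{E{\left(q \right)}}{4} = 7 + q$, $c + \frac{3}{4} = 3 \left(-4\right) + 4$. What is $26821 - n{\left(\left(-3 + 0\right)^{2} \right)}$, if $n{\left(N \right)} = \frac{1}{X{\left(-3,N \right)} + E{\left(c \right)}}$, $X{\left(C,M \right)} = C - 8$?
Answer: $\frac{482779}{18} \approx 26821.0$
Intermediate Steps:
$c = - \frac{35}{4}$ ($c = - \frac{3}{4} + \left(3 \left(-4\right) + 4\right) = - \frac{3}{4} + \left(-12 + 4\right) = - \frac{3}{4} - 8 = - \frac{35}{4} \approx -8.75$)
$X{\left(C,M \right)} = -8 + C$
$E{\left(q \right)} = 28 + 4 q$ ($E{\left(q \right)} = 4 \left(7 + q\right) = 28 + 4 q$)
$n{\left(N \right)} = - \frac{1}{18}$ ($n{\left(N \right)} = \frac{1}{\left(-8 - 3\right) + \left(28 + 4 \left(- \frac{35}{4}\right)\right)} = \frac{1}{-11 + \left(28 - 35\right)} = \frac{1}{-11 - 7} = \frac{1}{-18} = - \frac{1}{18}$)
$26821 - n{\left(\left(-3 + 0\right)^{2} \right)} = 26821 - - \frac{1}{18} = 26821 + \frac{1}{18} = \frac{482779}{18}$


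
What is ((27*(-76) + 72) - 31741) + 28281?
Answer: -5440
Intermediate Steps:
((27*(-76) + 72) - 31741) + 28281 = ((-2052 + 72) - 31741) + 28281 = (-1980 - 31741) + 28281 = -33721 + 28281 = -5440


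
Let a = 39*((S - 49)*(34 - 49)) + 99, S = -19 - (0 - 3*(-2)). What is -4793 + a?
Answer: 38596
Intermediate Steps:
S = -25 (S = -19 - (0 + 6) = -19 - 1*6 = -19 - 6 = -25)
a = 43389 (a = 39*((-25 - 49)*(34 - 49)) + 99 = 39*(-74*(-15)) + 99 = 39*1110 + 99 = 43290 + 99 = 43389)
-4793 + a = -4793 + 43389 = 38596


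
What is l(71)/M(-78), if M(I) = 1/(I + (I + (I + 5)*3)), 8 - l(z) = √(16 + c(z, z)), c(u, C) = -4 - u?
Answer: -3000 + 375*I*√59 ≈ -3000.0 + 2880.4*I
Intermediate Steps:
l(z) = 8 - √(12 - z) (l(z) = 8 - √(16 + (-4 - z)) = 8 - √(12 - z))
M(I) = 1/(15 + 5*I) (M(I) = 1/(I + (I + (5 + I)*3)) = 1/(I + (I + (15 + 3*I))) = 1/(I + (15 + 4*I)) = 1/(15 + 5*I))
l(71)/M(-78) = (8 - √(12 - 1*71))/((1/(5*(3 - 78)))) = (8 - √(12 - 71))/(((⅕)/(-75))) = (8 - √(-59))/(((⅕)*(-1/75))) = (8 - I*√59)/(-1/375) = (8 - I*√59)*(-375) = -3000 + 375*I*√59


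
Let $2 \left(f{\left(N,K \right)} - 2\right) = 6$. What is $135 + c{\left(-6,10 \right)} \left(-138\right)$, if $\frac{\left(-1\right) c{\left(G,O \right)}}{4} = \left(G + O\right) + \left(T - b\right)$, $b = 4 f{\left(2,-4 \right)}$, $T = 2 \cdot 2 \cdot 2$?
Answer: $-4281$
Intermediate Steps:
$f{\left(N,K \right)} = 5$ ($f{\left(N,K \right)} = 2 + \frac{1}{2} \cdot 6 = 2 + 3 = 5$)
$T = 8$ ($T = 4 \cdot 2 = 8$)
$b = 20$ ($b = 4 \cdot 5 = 20$)
$c{\left(G,O \right)} = 48 - 4 G - 4 O$ ($c{\left(G,O \right)} = - 4 \left(\left(G + O\right) + \left(8 - 20\right)\right) = - 4 \left(\left(G + O\right) - 12\right) = - 4 \left(-12 + G + O\right) = 48 - 4 G - 4 O$)
$135 + c{\left(-6,10 \right)} \left(-138\right) = 135 + \left(48 - -24 - 40\right) \left(-138\right) = 135 + \left(48 + 24 - 40\right) \left(-138\right) = 135 + 32 \left(-138\right) = 135 - 4416 = -4281$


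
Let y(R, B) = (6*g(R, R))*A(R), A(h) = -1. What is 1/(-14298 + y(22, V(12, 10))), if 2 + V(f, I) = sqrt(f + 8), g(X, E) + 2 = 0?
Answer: -1/14286 ≈ -6.9999e-5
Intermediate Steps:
g(X, E) = -2 (g(X, E) = -2 + 0 = -2)
V(f, I) = -2 + sqrt(8 + f) (V(f, I) = -2 + sqrt(f + 8) = -2 + sqrt(8 + f))
y(R, B) = 12 (y(R, B) = (6*(-2))*(-1) = -12*(-1) = 12)
1/(-14298 + y(22, V(12, 10))) = 1/(-14298 + 12) = 1/(-14286) = -1/14286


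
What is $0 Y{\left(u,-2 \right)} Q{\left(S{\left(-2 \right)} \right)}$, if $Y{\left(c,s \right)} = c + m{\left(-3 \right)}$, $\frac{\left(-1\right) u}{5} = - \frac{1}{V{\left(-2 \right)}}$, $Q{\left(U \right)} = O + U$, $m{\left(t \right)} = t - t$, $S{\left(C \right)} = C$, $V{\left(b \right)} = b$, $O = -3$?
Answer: $0$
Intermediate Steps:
$m{\left(t \right)} = 0$
$Q{\left(U \right)} = -3 + U$
$u = - \frac{5}{2}$ ($u = - 5 \left(- \frac{1}{-2}\right) = - 5 \left(\left(-1\right) \left(- \frac{1}{2}\right)\right) = \left(-5\right) \frac{1}{2} = - \frac{5}{2} \approx -2.5$)
$Y{\left(c,s \right)} = c$ ($Y{\left(c,s \right)} = c + 0 = c$)
$0 Y{\left(u,-2 \right)} Q{\left(S{\left(-2 \right)} \right)} = 0 \left(- \frac{5}{2}\right) \left(-3 - 2\right) = 0 \left(-5\right) = 0$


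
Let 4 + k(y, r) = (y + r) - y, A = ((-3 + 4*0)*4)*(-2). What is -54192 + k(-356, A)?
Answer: -54172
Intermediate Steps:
A = 24 (A = ((-3 + 0)*4)*(-2) = -3*4*(-2) = -12*(-2) = 24)
k(y, r) = -4 + r (k(y, r) = -4 + ((y + r) - y) = -4 + ((r + y) - y) = -4 + r)
-54192 + k(-356, A) = -54192 + (-4 + 24) = -54192 + 20 = -54172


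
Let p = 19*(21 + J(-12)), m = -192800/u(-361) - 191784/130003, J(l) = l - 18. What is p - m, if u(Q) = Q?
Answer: -33020559569/46931083 ≈ -703.60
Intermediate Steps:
J(l) = -18 + l
m = 24995344376/46931083 (m = -192800/(-361) - 191784/130003 = -192800*(-1/361) - 191784*1/130003 = 192800/361 - 191784/130003 = 24995344376/46931083 ≈ 532.60)
p = -171 (p = 19*(21 + (-18 - 12)) = 19*(21 - 30) = 19*(-9) = -171)
p - m = -171 - 1*24995344376/46931083 = -171 - 24995344376/46931083 = -33020559569/46931083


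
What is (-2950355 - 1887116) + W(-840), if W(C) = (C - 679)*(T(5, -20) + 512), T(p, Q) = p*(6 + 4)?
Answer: -5691149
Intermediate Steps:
T(p, Q) = 10*p (T(p, Q) = p*10 = 10*p)
W(C) = -381598 + 562*C (W(C) = (C - 679)*(10*5 + 512) = (-679 + C)*(50 + 512) = (-679 + C)*562 = -381598 + 562*C)
(-2950355 - 1887116) + W(-840) = (-2950355 - 1887116) + (-381598 + 562*(-840)) = -4837471 + (-381598 - 472080) = -4837471 - 853678 = -5691149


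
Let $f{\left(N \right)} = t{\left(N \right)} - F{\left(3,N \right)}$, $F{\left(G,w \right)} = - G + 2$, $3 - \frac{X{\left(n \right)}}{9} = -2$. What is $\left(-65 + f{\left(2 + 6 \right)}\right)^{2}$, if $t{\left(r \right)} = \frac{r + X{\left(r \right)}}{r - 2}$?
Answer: $\frac{109561}{36} \approx 3043.4$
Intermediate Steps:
$X{\left(n \right)} = 45$ ($X{\left(n \right)} = 27 - -18 = 27 + 18 = 45$)
$F{\left(G,w \right)} = 2 - G$
$t{\left(r \right)} = \frac{45 + r}{-2 + r}$ ($t{\left(r \right)} = \frac{r + 45}{r - 2} = \frac{45 + r}{-2 + r}$)
$f{\left(N \right)} = 1 + \frac{45 + N}{-2 + N}$ ($f{\left(N \right)} = \frac{45 + N}{-2 + N} - \left(2 - 3\right) = \frac{45 + N}{-2 + N} - -1 = \frac{45 + N}{-2 + N} + 1 = 1 + \frac{45 + N}{-2 + N}$)
$\left(-65 + f{\left(2 + 6 \right)}\right)^{2} = \left(-65 + \frac{43 + 2 \left(2 + 6\right)}{-2 + \left(2 + 6\right)}\right)^{2} = \left(-65 + \frac{43 + 2 \cdot 8}{-2 + 8}\right)^{2} = \left(-65 + \frac{43 + 16}{6}\right)^{2} = \left(-65 + \frac{1}{6} \cdot 59\right)^{2} = \left(-65 + \frac{59}{6}\right)^{2} = \left(- \frac{331}{6}\right)^{2} = \frac{109561}{36}$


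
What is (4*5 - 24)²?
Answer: 16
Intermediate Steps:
(4*5 - 24)² = (20 - 24)² = (-4)² = 16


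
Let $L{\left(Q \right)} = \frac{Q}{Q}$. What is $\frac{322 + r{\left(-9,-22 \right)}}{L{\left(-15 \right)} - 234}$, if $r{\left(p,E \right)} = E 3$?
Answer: $- \frac{256}{233} \approx -1.0987$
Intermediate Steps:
$r{\left(p,E \right)} = 3 E$
$L{\left(Q \right)} = 1$
$\frac{322 + r{\left(-9,-22 \right)}}{L{\left(-15 \right)} - 234} = \frac{322 + 3 \left(-22\right)}{1 - 234} = \frac{322 - 66}{-233} = 256 \left(- \frac{1}{233}\right) = - \frac{256}{233}$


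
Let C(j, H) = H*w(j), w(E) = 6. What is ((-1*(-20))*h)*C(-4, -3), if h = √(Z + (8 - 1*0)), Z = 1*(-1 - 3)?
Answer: -720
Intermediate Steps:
Z = -4 (Z = 1*(-4) = -4)
h = 2 (h = √(-4 + (8 - 1*0)) = √(-4 + (8 + 0)) = √(-4 + 8) = √4 = 2)
C(j, H) = 6*H (C(j, H) = H*6 = 6*H)
((-1*(-20))*h)*C(-4, -3) = (-1*(-20)*2)*(6*(-3)) = (20*2)*(-18) = 40*(-18) = -720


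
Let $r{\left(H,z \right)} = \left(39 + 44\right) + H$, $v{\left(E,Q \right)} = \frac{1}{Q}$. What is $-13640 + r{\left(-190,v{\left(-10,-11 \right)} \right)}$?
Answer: $-13747$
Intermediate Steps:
$r{\left(H,z \right)} = 83 + H$
$-13640 + r{\left(-190,v{\left(-10,-11 \right)} \right)} = -13640 + \left(83 - 190\right) = -13640 - 107 = -13747$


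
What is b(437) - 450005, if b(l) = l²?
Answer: -259036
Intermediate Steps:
b(437) - 450005 = 437² - 450005 = 190969 - 450005 = -259036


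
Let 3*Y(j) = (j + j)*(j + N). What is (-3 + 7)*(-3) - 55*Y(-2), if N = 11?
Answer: 648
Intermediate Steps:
Y(j) = 2*j*(11 + j)/3 (Y(j) = ((j + j)*(j + 11))/3 = ((2*j)*(11 + j))/3 = (2*j*(11 + j))/3 = 2*j*(11 + j)/3)
(-3 + 7)*(-3) - 55*Y(-2) = (-3 + 7)*(-3) - 110*(-2)*(11 - 2)/3 = 4*(-3) - 110*(-2)*9/3 = -12 - 55*(-12) = -12 + 660 = 648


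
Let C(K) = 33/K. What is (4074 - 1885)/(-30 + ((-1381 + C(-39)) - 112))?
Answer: -28457/19810 ≈ -1.4365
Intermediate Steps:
(4074 - 1885)/(-30 + ((-1381 + C(-39)) - 112)) = (4074 - 1885)/(-30 + ((-1381 + 33/(-39)) - 112)) = 2189/(-30 + ((-1381 + 33*(-1/39)) - 112)) = 2189/(-30 + ((-1381 - 11/13) - 112)) = 2189/(-30 + (-17964/13 - 112)) = 2189/(-30 - 19420/13) = 2189/(-19810/13) = 2189*(-13/19810) = -28457/19810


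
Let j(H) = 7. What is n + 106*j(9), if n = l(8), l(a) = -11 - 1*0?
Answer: 731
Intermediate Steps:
l(a) = -11 (l(a) = -11 + 0 = -11)
n = -11
n + 106*j(9) = -11 + 106*7 = -11 + 742 = 731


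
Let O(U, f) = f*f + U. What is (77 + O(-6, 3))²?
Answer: 6400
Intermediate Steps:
O(U, f) = U + f² (O(U, f) = f² + U = U + f²)
(77 + O(-6, 3))² = (77 + (-6 + 3²))² = (77 + (-6 + 9))² = (77 + 3)² = 80² = 6400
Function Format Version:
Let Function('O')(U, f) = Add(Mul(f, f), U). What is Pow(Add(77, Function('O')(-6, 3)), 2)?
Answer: 6400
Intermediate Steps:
Function('O')(U, f) = Add(U, Pow(f, 2)) (Function('O')(U, f) = Add(Pow(f, 2), U) = Add(U, Pow(f, 2)))
Pow(Add(77, Function('O')(-6, 3)), 2) = Pow(Add(77, Add(-6, Pow(3, 2))), 2) = Pow(Add(77, Add(-6, 9)), 2) = Pow(Add(77, 3), 2) = Pow(80, 2) = 6400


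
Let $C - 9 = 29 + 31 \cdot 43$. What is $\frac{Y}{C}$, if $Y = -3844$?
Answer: $- \frac{3844}{1371} \approx -2.8038$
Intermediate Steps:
$C = 1371$ ($C = 9 + \left(29 + 31 \cdot 43\right) = 9 + \left(29 + 1333\right) = 9 + 1362 = 1371$)
$\frac{Y}{C} = - \frac{3844}{1371}$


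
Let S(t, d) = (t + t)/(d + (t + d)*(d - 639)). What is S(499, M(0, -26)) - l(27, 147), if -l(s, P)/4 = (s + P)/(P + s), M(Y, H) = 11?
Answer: 1280078/320269 ≈ 3.9969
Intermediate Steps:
S(t, d) = 2*t/(d + (-639 + d)*(d + t)) (S(t, d) = (2*t)/(d + (d + t)*(-639 + d)) = (2*t)/(d + (-639 + d)*(d + t)) = 2*t/(d + (-639 + d)*(d + t)))
l(s, P) = -4 (l(s, P) = -4*(s + P)/(P + s) = -4*(P + s)/(P + s) = -4*1 = -4)
S(499, M(0, -26)) - l(27, 147) = 2*499/(11**2 - 639*499 - 638*11 + 11*499) - 1*(-4) = 2*499/(121 - 318861 - 7018 + 5489) + 4 = 2*499/(-320269) + 4 = 2*499*(-1/320269) + 4 = -998/320269 + 4 = 1280078/320269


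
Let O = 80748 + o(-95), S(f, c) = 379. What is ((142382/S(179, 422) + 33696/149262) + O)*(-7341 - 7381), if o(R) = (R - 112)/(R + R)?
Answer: -1069750033825837021/895696385 ≈ -1.1943e+9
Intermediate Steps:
o(R) = (-112 + R)/(2*R) (o(R) = (-112 + R)/((2*R)) = (-112 + R)*(1/(2*R)) = (-112 + R)/(2*R))
O = 15342327/190 (O = 80748 + (½)*(-112 - 95)/(-95) = 80748 + (½)*(-1/95)*(-207) = 80748 + 207/190 = 15342327/190 ≈ 80749.)
((142382/S(179, 422) + 33696/149262) + O)*(-7341 - 7381) = ((142382/379 + 33696/149262) + 15342327/190)*(-7341 - 7381) = ((142382*(1/379) + 33696*(1/149262)) + 15342327/190)*(-14722) = ((142382/379 + 5616/24877) + 15342327/190)*(-14722) = (3544165478/9428383 + 15342327/190)*(-14722) = (145326726508061/1791392770)*(-14722) = -1069750033825837021/895696385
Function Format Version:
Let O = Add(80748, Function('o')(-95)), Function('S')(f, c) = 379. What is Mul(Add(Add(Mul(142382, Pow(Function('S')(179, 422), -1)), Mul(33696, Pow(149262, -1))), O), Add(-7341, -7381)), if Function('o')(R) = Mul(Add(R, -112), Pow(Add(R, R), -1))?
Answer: Rational(-1069750033825837021, 895696385) ≈ -1.1943e+9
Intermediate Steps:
Function('o')(R) = Mul(Rational(1, 2), Pow(R, -1), Add(-112, R)) (Function('o')(R) = Mul(Add(-112, R), Pow(Mul(2, R), -1)) = Mul(Add(-112, R), Mul(Rational(1, 2), Pow(R, -1))) = Mul(Rational(1, 2), Pow(R, -1), Add(-112, R)))
O = Rational(15342327, 190) (O = Add(80748, Mul(Rational(1, 2), Pow(-95, -1), Add(-112, -95))) = Add(80748, Mul(Rational(1, 2), Rational(-1, 95), -207)) = Add(80748, Rational(207, 190)) = Rational(15342327, 190) ≈ 80749.)
Mul(Add(Add(Mul(142382, Pow(Function('S')(179, 422), -1)), Mul(33696, Pow(149262, -1))), O), Add(-7341, -7381)) = Mul(Add(Add(Mul(142382, Pow(379, -1)), Mul(33696, Pow(149262, -1))), Rational(15342327, 190)), Add(-7341, -7381)) = Mul(Add(Add(Mul(142382, Rational(1, 379)), Mul(33696, Rational(1, 149262))), Rational(15342327, 190)), -14722) = Mul(Add(Add(Rational(142382, 379), Rational(5616, 24877)), Rational(15342327, 190)), -14722) = Mul(Add(Rational(3544165478, 9428383), Rational(15342327, 190)), -14722) = Mul(Rational(145326726508061, 1791392770), -14722) = Rational(-1069750033825837021, 895696385)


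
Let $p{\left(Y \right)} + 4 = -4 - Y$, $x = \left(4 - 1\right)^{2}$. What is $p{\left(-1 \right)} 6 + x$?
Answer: $-33$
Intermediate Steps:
$x = 9$ ($x = 3^{2} = 9$)
$p{\left(Y \right)} = -8 - Y$ ($p{\left(Y \right)} = -4 - \left(4 + Y\right) = -8 - Y$)
$p{\left(-1 \right)} 6 + x = \left(-8 - -1\right) 6 + 9 = \left(-8 + 1\right) 6 + 9 = \left(-7\right) 6 + 9 = -42 + 9 = -33$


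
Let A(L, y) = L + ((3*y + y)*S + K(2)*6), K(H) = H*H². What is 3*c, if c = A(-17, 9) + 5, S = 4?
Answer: 540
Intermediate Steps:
K(H) = H³
A(L, y) = 48 + L + 16*y (A(L, y) = L + ((3*y + y)*4 + 2³*6) = L + ((4*y)*4 + 8*6) = L + (16*y + 48) = L + (48 + 16*y) = 48 + L + 16*y)
c = 180 (c = (48 - 17 + 16*9) + 5 = (48 - 17 + 144) + 5 = 175 + 5 = 180)
3*c = 3*180 = 540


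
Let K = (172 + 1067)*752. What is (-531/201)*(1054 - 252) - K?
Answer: -62567730/67 ≈ -9.3385e+5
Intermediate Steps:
K = 931728 (K = 1239*752 = 931728)
(-531/201)*(1054 - 252) - K = (-531/201)*(1054 - 252) - 1*931728 = -531*1/201*802 - 931728 = -177/67*802 - 931728 = -141954/67 - 931728 = -62567730/67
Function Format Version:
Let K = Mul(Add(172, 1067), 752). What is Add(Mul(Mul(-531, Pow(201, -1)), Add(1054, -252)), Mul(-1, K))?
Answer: Rational(-62567730, 67) ≈ -9.3385e+5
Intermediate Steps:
K = 931728 (K = Mul(1239, 752) = 931728)
Add(Mul(Mul(-531, Pow(201, -1)), Add(1054, -252)), Mul(-1, K)) = Add(Mul(Mul(-531, Pow(201, -1)), Add(1054, -252)), Mul(-1, 931728)) = Add(Mul(Mul(-531, Rational(1, 201)), 802), -931728) = Add(Mul(Rational(-177, 67), 802), -931728) = Add(Rational(-141954, 67), -931728) = Rational(-62567730, 67)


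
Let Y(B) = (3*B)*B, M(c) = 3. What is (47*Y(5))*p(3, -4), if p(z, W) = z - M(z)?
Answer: 0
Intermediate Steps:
Y(B) = 3*B²
p(z, W) = -3 + z (p(z, W) = z - 1*3 = z - 3 = -3 + z)
(47*Y(5))*p(3, -4) = (47*(3*5²))*(-3 + 3) = (47*(3*25))*0 = (47*75)*0 = 3525*0 = 0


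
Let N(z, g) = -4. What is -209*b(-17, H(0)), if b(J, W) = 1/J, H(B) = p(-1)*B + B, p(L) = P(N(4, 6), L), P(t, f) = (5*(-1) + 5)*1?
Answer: 209/17 ≈ 12.294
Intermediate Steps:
P(t, f) = 0 (P(t, f) = (-5 + 5)*1 = 0*1 = 0)
p(L) = 0
H(B) = B (H(B) = 0*B + B = 0 + B = B)
-209*b(-17, H(0)) = -209/(-17) = -209*(-1/17) = 209/17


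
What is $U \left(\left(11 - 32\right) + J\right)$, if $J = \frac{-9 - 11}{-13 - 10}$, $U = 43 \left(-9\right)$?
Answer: $\frac{179181}{23} \approx 7790.5$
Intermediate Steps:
$U = -387$
$J = \frac{20}{23}$ ($J = - \frac{20}{-23} = \left(-20\right) \left(- \frac{1}{23}\right) = \frac{20}{23} \approx 0.86957$)
$U \left(\left(11 - 32\right) + J\right) = - 387 \left(\left(11 - 32\right) + \frac{20}{23}\right) = - 387 \left(-21 + \frac{20}{23}\right) = \left(-387\right) \left(- \frac{463}{23}\right) = \frac{179181}{23}$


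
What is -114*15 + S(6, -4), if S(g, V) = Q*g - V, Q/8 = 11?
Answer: -1178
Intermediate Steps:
Q = 88 (Q = 8*11 = 88)
S(g, V) = -V + 88*g (S(g, V) = 88*g - V = -V + 88*g)
-114*15 + S(6, -4) = -114*15 + (-1*(-4) + 88*6) = -1710 + (4 + 528) = -1710 + 532 = -1178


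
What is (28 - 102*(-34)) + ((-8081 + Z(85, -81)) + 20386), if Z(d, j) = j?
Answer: 15720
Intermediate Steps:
(28 - 102*(-34)) + ((-8081 + Z(85, -81)) + 20386) = (28 - 102*(-34)) + ((-8081 - 81) + 20386) = (28 + 3468) + (-8162 + 20386) = 3496 + 12224 = 15720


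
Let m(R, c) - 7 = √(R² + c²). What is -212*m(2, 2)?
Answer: -1484 - 424*√2 ≈ -2083.6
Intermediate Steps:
m(R, c) = 7 + √(R² + c²)
-212*m(2, 2) = -212*(7 + √(2² + 2²)) = -212*(7 + √(4 + 4)) = -212*(7 + √8) = -212*(7 + 2*√2) = -1484 - 424*√2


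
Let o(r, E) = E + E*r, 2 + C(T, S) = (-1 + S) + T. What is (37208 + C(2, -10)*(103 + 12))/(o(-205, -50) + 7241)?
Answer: 35943/17441 ≈ 2.0608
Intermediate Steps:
C(T, S) = -3 + S + T (C(T, S) = -2 + ((-1 + S) + T) = -2 + (-1 + S + T) = -3 + S + T)
(37208 + C(2, -10)*(103 + 12))/(o(-205, -50) + 7241) = (37208 + (-3 - 10 + 2)*(103 + 12))/(-50*(1 - 205) + 7241) = (37208 - 11*115)/(-50*(-204) + 7241) = (37208 - 1265)/(10200 + 7241) = 35943/17441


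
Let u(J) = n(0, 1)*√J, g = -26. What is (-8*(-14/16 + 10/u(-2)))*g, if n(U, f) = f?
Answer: -182 - 1040*I*√2 ≈ -182.0 - 1470.8*I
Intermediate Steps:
u(J) = √J (u(J) = 1*√J = √J)
(-8*(-14/16 + 10/u(-2)))*g = -8*(-14/16 + 10/(√(-2)))*(-26) = -8*(-14*1/16 + 10/((I*√2)))*(-26) = -8*(-7/8 + 10*(-I*√2/2))*(-26) = -8*(-7/8 - 5*I*√2)*(-26) = (7 + 40*I*√2)*(-26) = -182 - 1040*I*√2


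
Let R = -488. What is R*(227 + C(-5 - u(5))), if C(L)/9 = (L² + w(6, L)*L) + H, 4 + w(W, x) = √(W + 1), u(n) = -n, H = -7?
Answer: -80032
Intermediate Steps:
w(W, x) = -4 + √(1 + W) (w(W, x) = -4 + √(W + 1) = -4 + √(1 + W))
C(L) = -63 + 9*L² + 9*L*(-4 + √7) (C(L) = 9*((L² + (-4 + √(1 + 6))*L) - 7) = 9*((L² + (-4 + √7)*L) - 7) = 9*((L² + L*(-4 + √7)) - 7) = 9*(-7 + L² + L*(-4 + √7)) = -63 + 9*L² + 9*L*(-4 + √7))
R*(227 + C(-5 - u(5))) = -488*(227 + (-63 + 9*(-5 - (-1)*5)² - 9*(-5 - (-1)*5)*(4 - √7))) = -488*(227 + (-63 + 9*(-5 - 1*(-5))² - 9*(-5 - 1*(-5))*(4 - √7))) = -488*(227 + (-63 + 9*(-5 + 5)² - 9*(-5 + 5)*(4 - √7))) = -488*(227 + (-63 + 9*0² - 9*0*(4 - √7))) = -488*(227 + (-63 + 9*0 + 0)) = -488*(227 + (-63 + 0 + 0)) = -488*(227 - 63) = -488*164 = -80032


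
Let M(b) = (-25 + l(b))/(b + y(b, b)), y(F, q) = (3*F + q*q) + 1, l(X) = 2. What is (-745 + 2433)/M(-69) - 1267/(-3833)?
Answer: -29024857403/88159 ≈ -3.2923e+5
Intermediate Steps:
y(F, q) = 1 + q**2 + 3*F (y(F, q) = (3*F + q**2) + 1 = (q**2 + 3*F) + 1 = 1 + q**2 + 3*F)
M(b) = -23/(1 + b**2 + 4*b) (M(b) = (-25 + 2)/(b + (1 + b**2 + 3*b)) = -23/(1 + b**2 + 4*b))
(-745 + 2433)/M(-69) - 1267/(-3833) = (-745 + 2433)/((-23/(1 + (-69)**2 + 4*(-69)))) - 1267/(-3833) = 1688/((-23/(1 + 4761 - 276))) - 1267*(-1/3833) = 1688/((-23/4486)) + 1267/3833 = 1688/((-23*1/4486)) + 1267/3833 = 1688/(-23/4486) + 1267/3833 = 1688*(-4486/23) + 1267/3833 = -7572368/23 + 1267/3833 = -29024857403/88159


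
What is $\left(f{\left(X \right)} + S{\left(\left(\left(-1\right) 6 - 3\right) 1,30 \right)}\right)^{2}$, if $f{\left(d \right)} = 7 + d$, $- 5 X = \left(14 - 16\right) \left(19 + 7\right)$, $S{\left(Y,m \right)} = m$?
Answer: $\frac{56169}{25} \approx 2246.8$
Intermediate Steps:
$X = \frac{52}{5}$ ($X = - \frac{\left(14 - 16\right) \left(19 + 7\right)}{5} = - \frac{\left(-2\right) 26}{5} = \left(- \frac{1}{5}\right) \left(-52\right) = \frac{52}{5} \approx 10.4$)
$\left(f{\left(X \right)} + S{\left(\left(\left(-1\right) 6 - 3\right) 1,30 \right)}\right)^{2} = \left(\left(7 + \frac{52}{5}\right) + 30\right)^{2} = \left(\frac{87}{5} + 30\right)^{2} = \left(\frac{237}{5}\right)^{2} = \frac{56169}{25}$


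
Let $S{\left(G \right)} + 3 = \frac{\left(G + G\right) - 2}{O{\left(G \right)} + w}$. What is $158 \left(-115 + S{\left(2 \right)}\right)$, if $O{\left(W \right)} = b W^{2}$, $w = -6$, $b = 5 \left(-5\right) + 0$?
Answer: $- \frac{988290}{53} \approx -18647.0$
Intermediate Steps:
$b = -25$ ($b = -25 + 0 = -25$)
$O{\left(W \right)} = - 25 W^{2}$
$S{\left(G \right)} = -3 + \frac{-2 + 2 G}{-6 - 25 G^{2}}$ ($S{\left(G \right)} = -3 + \frac{\left(G + G\right) - 2}{- 25 G^{2} - 6} = -3 + \frac{2 G - 2}{-6 - 25 G^{2}} = -3 + \frac{-2 + 2 G}{-6 - 25 G^{2}}$)
$158 \left(-115 + S{\left(2 \right)}\right) = 158 \left(-115 + \frac{-16 - 75 \cdot 2^{2} - 4}{6 + 25 \cdot 2^{2}}\right) = 158 \left(-115 + \frac{-16 - 300 - 4}{6 + 25 \cdot 4}\right) = 158 \left(-115 + \frac{-16 - 300 - 4}{6 + 100}\right) = 158 \left(-115 + \frac{1}{106} \left(-320\right)\right) = 158 \left(-115 - \frac{160}{53}\right) = 158 \left(- \frac{6255}{53}\right) = - \frac{988290}{53}$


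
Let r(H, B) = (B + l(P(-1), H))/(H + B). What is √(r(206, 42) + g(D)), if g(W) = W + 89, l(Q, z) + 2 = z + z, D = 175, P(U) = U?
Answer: √1021822/62 ≈ 16.304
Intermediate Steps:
l(Q, z) = -2 + 2*z (l(Q, z) = -2 + (z + z) = -2 + 2*z)
g(W) = 89 + W
r(H, B) = (-2 + B + 2*H)/(B + H) (r(H, B) = (B + (-2 + 2*H))/(H + B) = (-2 + B + 2*H)/(B + H))
√(r(206, 42) + g(D)) = √((-2 + 42 + 2*206)/(42 + 206) + (89 + 175)) = √((-2 + 42 + 412)/248 + 264) = √((1/248)*452 + 264) = √(113/62 + 264) = √(16481/62) = √1021822/62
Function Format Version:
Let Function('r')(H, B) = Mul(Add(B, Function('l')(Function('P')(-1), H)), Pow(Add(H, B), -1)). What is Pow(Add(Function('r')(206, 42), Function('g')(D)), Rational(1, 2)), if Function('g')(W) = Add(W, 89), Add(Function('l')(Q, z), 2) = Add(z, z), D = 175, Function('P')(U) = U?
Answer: Mul(Rational(1, 62), Pow(1021822, Rational(1, 2))) ≈ 16.304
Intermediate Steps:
Function('l')(Q, z) = Add(-2, Mul(2, z)) (Function('l')(Q, z) = Add(-2, Add(z, z)) = Add(-2, Mul(2, z)))
Function('g')(W) = Add(89, W)
Function('r')(H, B) = Mul(Pow(Add(B, H), -1), Add(-2, B, Mul(2, H))) (Function('r')(H, B) = Mul(Add(B, Add(-2, Mul(2, H))), Pow(Add(H, B), -1)) = Mul(Add(-2, B, Mul(2, H)), Pow(Add(B, H), -1)) = Mul(Pow(Add(B, H), -1), Add(-2, B, Mul(2, H))))
Pow(Add(Function('r')(206, 42), Function('g')(D)), Rational(1, 2)) = Pow(Add(Mul(Pow(Add(42, 206), -1), Add(-2, 42, Mul(2, 206))), Add(89, 175)), Rational(1, 2)) = Pow(Add(Mul(Pow(248, -1), Add(-2, 42, 412)), 264), Rational(1, 2)) = Pow(Add(Mul(Rational(1, 248), 452), 264), Rational(1, 2)) = Pow(Add(Rational(113, 62), 264), Rational(1, 2)) = Pow(Rational(16481, 62), Rational(1, 2)) = Mul(Rational(1, 62), Pow(1021822, Rational(1, 2)))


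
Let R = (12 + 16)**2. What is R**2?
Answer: 614656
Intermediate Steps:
R = 784 (R = 28**2 = 784)
R**2 = 784**2 = 614656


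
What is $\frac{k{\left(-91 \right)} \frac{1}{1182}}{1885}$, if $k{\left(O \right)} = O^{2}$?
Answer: $\frac{637}{171390} \approx 0.0037167$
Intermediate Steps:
$\frac{k{\left(-91 \right)} \frac{1}{1182}}{1885} = \frac{\left(-91\right)^{2} \cdot \frac{1}{1182}}{1885} = 8281 \cdot \frac{1}{1182} \cdot \frac{1}{1885} = \frac{8281}{1182} \cdot \frac{1}{1885} = \frac{637}{171390}$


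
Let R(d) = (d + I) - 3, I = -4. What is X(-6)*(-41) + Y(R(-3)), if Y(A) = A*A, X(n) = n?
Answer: 346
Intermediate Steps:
R(d) = -7 + d (R(d) = (d - 4) - 3 = (-4 + d) - 3 = -7 + d)
Y(A) = A²
X(-6)*(-41) + Y(R(-3)) = -6*(-41) + (-7 - 3)² = 246 + (-10)² = 246 + 100 = 346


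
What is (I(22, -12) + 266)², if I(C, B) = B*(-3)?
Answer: 91204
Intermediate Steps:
I(C, B) = -3*B
(I(22, -12) + 266)² = (-3*(-12) + 266)² = (36 + 266)² = 302² = 91204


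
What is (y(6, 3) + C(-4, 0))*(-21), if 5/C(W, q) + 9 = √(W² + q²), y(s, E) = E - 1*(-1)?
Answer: -63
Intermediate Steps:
y(s, E) = 1 + E (y(s, E) = E + 1 = 1 + E)
C(W, q) = 5/(-9 + √(W² + q²))
(y(6, 3) + C(-4, 0))*(-21) = ((1 + 3) + 5/(-9 + √((-4)² + 0²)))*(-21) = (4 + 5/(-9 + √(16 + 0)))*(-21) = (4 + 5/(-9 + √16))*(-21) = (4 + 5/(-9 + 4))*(-21) = (4 + 5/(-5))*(-21) = (4 + 5*(-⅕))*(-21) = (4 - 1)*(-21) = 3*(-21) = -63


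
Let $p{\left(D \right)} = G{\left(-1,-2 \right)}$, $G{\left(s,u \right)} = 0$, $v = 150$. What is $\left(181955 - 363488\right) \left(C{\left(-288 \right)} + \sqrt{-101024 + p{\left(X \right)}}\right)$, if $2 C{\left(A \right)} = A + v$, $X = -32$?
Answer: $12525777 - 726132 i \sqrt{6314} \approx 1.2526 \cdot 10^{7} - 5.7699 \cdot 10^{7} i$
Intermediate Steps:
$p{\left(D \right)} = 0$
$C{\left(A \right)} = 75 + \frac{A}{2}$ ($C{\left(A \right)} = \frac{A + 150}{2} = \frac{150 + A}{2} = 75 + \frac{A}{2}$)
$\left(181955 - 363488\right) \left(C{\left(-288 \right)} + \sqrt{-101024 + p{\left(X \right)}}\right) = \left(181955 - 363488\right) \left(\left(75 + \frac{1}{2} \left(-288\right)\right) + \sqrt{-101024 + 0}\right) = - 181533 \left(\left(75 - 144\right) + \sqrt{-101024}\right) = - 181533 \left(-69 + 4 i \sqrt{6314}\right) = 12525777 - 726132 i \sqrt{6314}$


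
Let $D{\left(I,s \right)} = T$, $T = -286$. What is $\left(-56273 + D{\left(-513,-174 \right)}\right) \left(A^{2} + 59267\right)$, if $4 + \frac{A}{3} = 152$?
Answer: $-14501897277$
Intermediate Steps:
$D{\left(I,s \right)} = -286$
$A = 444$ ($A = -12 + 3 \cdot 152 = -12 + 456 = 444$)
$\left(-56273 + D{\left(-513,-174 \right)}\right) \left(A^{2} + 59267\right) = \left(-56273 - 286\right) \left(444^{2} + 59267\right) = - 56559 \left(197136 + 59267\right) = \left(-56559\right) 256403 = -14501897277$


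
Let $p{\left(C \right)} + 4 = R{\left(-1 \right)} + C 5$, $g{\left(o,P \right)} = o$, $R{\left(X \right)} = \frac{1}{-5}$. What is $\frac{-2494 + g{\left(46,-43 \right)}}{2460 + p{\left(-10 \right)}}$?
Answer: $- \frac{12240}{12029} \approx -1.0175$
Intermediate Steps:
$R{\left(X \right)} = - \frac{1}{5}$
$p{\left(C \right)} = - \frac{21}{5} + 5 C$ ($p{\left(C \right)} = -4 + \left(- \frac{1}{5} + C 5\right) = -4 + \left(- \frac{1}{5} + 5 C\right) = - \frac{21}{5} + 5 C$)
$\frac{-2494 + g{\left(46,-43 \right)}}{2460 + p{\left(-10 \right)}} = \frac{-2494 + 46}{2460 + \left(- \frac{21}{5} + 5 \left(-10\right)\right)} = - \frac{2448}{2460 - \frac{271}{5}} = - \frac{2448}{\frac{12029}{5}} = \left(-2448\right) \frac{5}{12029} = - \frac{12240}{12029}$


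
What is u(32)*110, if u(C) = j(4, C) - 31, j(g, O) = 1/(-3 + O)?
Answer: -98780/29 ≈ -3406.2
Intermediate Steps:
u(C) = -31 + 1/(-3 + C) (u(C) = 1/(-3 + C) - 31 = -31 + 1/(-3 + C))
u(32)*110 = ((94 - 31*32)/(-3 + 32))*110 = ((94 - 992)/29)*110 = ((1/29)*(-898))*110 = -898/29*110 = -98780/29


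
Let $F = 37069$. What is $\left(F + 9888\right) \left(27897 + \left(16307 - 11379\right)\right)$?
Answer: $1541363525$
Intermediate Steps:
$\left(F + 9888\right) \left(27897 + \left(16307 - 11379\right)\right) = \left(37069 + 9888\right) \left(27897 + \left(16307 - 11379\right)\right) = 46957 \left(27897 + 4928\right) = 46957 \cdot 32825 = 1541363525$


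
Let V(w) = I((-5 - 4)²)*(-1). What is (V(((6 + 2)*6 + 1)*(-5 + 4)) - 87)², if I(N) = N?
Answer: 28224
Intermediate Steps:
V(w) = -81 (V(w) = (-5 - 4)²*(-1) = (-9)²*(-1) = 81*(-1) = -81)
(V(((6 + 2)*6 + 1)*(-5 + 4)) - 87)² = (-81 - 87)² = (-168)² = 28224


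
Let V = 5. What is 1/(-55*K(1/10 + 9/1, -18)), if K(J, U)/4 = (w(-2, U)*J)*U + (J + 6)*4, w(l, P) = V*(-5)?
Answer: -1/914188 ≈ -1.0939e-6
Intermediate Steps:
w(l, P) = -25 (w(l, P) = 5*(-5) = -25)
K(J, U) = 96 + 16*J - 100*J*U (K(J, U) = 4*((-25*J)*U + (J + 6)*4) = 4*(-25*J*U + (6 + J)*4) = 4*(-25*J*U + (24 + 4*J)) = 4*(24 + 4*J - 25*J*U) = 96 + 16*J - 100*J*U)
1/(-55*K(1/10 + 9/1, -18)) = 1/(-55*(96 + 16*(1/10 + 9/1) - 100*(1/10 + 9/1)*(-18))) = 1/(-55*(96 + 16*(1*(⅒) + 9*1) - 100*(1*(⅒) + 9*1)*(-18))) = 1/(-55*(96 + 16*(⅒ + 9) - 100*(⅒ + 9)*(-18))) = 1/(-55*(96 + 16*(91/10) - 100*91/10*(-18))) = 1/(-55*(96 + 728/5 + 16380)) = 1/(-55*83108/5) = 1/(-914188) = -1/914188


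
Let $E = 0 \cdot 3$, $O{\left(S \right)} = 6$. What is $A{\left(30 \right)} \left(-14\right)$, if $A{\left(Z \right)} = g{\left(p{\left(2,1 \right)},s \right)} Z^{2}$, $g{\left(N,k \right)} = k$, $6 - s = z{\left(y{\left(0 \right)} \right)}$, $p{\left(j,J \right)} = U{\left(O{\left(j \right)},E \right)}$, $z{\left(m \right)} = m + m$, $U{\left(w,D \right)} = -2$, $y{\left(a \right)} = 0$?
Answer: $-75600$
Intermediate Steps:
$E = 0$
$z{\left(m \right)} = 2 m$
$p{\left(j,J \right)} = -2$
$s = 6$ ($s = 6 - 2 \cdot 0 = 6 - 0 = 6 + 0 = 6$)
$A{\left(Z \right)} = 6 Z^{2}$
$A{\left(30 \right)} \left(-14\right) = 6 \cdot 30^{2} \left(-14\right) = 6 \cdot 900 \left(-14\right) = 5400 \left(-14\right) = -75600$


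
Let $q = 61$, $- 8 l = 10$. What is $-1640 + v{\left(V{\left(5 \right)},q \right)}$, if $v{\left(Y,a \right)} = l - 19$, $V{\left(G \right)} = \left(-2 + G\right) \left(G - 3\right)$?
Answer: $- \frac{6641}{4} \approx -1660.3$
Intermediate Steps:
$l = - \frac{5}{4}$ ($l = \left(- \frac{1}{8}\right) 10 = - \frac{5}{4} \approx -1.25$)
$V{\left(G \right)} = \left(-3 + G\right) \left(-2 + G\right)$ ($V{\left(G \right)} = \left(-2 + G\right) \left(-3 + G\right) = \left(-3 + G\right) \left(-2 + G\right)$)
$v{\left(Y,a \right)} = - \frac{81}{4}$ ($v{\left(Y,a \right)} = - \frac{5}{4} - 19 = - \frac{81}{4}$)
$-1640 + v{\left(V{\left(5 \right)},q \right)} = -1640 - \frac{81}{4} = - \frac{6641}{4}$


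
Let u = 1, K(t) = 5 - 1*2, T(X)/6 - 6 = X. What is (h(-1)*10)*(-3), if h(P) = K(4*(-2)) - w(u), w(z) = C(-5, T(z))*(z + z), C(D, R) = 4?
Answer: 150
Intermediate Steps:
T(X) = 36 + 6*X
K(t) = 3 (K(t) = 5 - 2 = 3)
w(z) = 8*z (w(z) = 4*(z + z) = 4*(2*z) = 8*z)
h(P) = -5 (h(P) = 3 - 8 = -5)
(h(-1)*10)*(-3) = -5*10*(-3) = -50*(-3) = 150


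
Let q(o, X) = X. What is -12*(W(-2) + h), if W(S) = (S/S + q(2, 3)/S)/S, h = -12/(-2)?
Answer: -75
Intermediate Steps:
h = 6 (h = -12*(-½) = 6)
W(S) = (1 + 3/S)/S (W(S) = (S/S + 3/S)/S = (1 + 3/S)/S)
-12*(W(-2) + h) = -12*((3 - 2)/(-2)² + 6) = -12*((¼)*1 + 6) = -12*(¼ + 6) = -12*25/4 = -75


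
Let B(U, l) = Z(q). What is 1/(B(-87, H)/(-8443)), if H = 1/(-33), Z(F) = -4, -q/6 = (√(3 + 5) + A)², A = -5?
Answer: 8443/4 ≈ 2110.8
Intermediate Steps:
q = -6*(-5 + 2*√2)² (q = -6*(√(3 + 5) - 5)² = -6*(√8 - 5)² = -6*(2*√2 - 5)² = -6*(-5 + 2*√2)² ≈ -28.294)
H = -1/33 ≈ -0.030303
B(U, l) = -4
1/(B(-87, H)/(-8443)) = 1/(-4/(-8443)) = 1/(-4*(-1/8443)) = 1/(4/8443) = 8443/4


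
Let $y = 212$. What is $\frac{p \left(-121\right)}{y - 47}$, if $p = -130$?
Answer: $\frac{286}{3} \approx 95.333$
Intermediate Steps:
$\frac{p \left(-121\right)}{y - 47} = \frac{\left(-130\right) \left(-121\right)}{212 - 47} = \frac{15730}{165} = 15730 \cdot \frac{1}{165} = \frac{286}{3}$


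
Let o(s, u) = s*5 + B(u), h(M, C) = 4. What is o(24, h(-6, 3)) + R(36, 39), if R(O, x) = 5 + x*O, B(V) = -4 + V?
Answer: 1529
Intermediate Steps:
R(O, x) = 5 + O*x
o(s, u) = -4 + u + 5*s (o(s, u) = s*5 + (-4 + u) = 5*s + (-4 + u) = -4 + u + 5*s)
o(24, h(-6, 3)) + R(36, 39) = (-4 + 4 + 5*24) + (5 + 36*39) = (-4 + 4 + 120) + (5 + 1404) = 120 + 1409 = 1529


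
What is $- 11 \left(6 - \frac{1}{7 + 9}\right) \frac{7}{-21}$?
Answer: $\frac{1045}{48} \approx 21.771$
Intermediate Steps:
$- 11 \left(6 - \frac{1}{7 + 9}\right) \frac{7}{-21} = - 11 \left(6 - \frac{1}{16}\right) 7 \left(- \frac{1}{21}\right) = - 11 \left(6 - \frac{1}{16}\right) \left(- \frac{1}{3}\right) = \left(-11\right) \frac{95}{16} \left(- \frac{1}{3}\right) = \left(- \frac{1045}{16}\right) \left(- \frac{1}{3}\right) = \frac{1045}{48}$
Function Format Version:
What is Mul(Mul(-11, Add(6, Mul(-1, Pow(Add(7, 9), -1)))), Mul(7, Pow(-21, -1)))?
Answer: Rational(1045, 48) ≈ 21.771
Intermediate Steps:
Mul(Mul(-11, Add(6, Mul(-1, Pow(Add(7, 9), -1)))), Mul(7, Pow(-21, -1))) = Mul(Mul(-11, Add(6, Mul(-1, Pow(16, -1)))), Mul(7, Rational(-1, 21))) = Mul(Mul(-11, Add(6, Mul(-1, Rational(1, 16)))), Rational(-1, 3)) = Mul(Mul(-11, Add(6, Rational(-1, 16))), Rational(-1, 3)) = Mul(Mul(-11, Rational(95, 16)), Rational(-1, 3)) = Mul(Rational(-1045, 16), Rational(-1, 3)) = Rational(1045, 48)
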